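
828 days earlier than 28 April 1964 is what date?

Going back 828 days from April 28, 1964.
Going back 28 days from April 28, 1964 reaches the end of the previous month; 828 − 28 = 800 left.
March 1964 has 31 days: 800 − 31 = 769 left.
February 1964 has 29 days (1964 is a leap year): 769 − 29 = 740 left.
January 1964 has 31 days: 740 − 31 = 709 left.
December 1963 has 31 days: 709 − 31 = 678 left.
November 1963 has 30 days: 678 − 30 = 648 left.
October 1963 has 31 days: 648 − 31 = 617 left.
September 1963 has 30 days: 617 − 30 = 587 left.
August 1963 has 31 days: 587 − 31 = 556 left.
July 1963 has 31 days: 556 − 31 = 525 left.
June 1963 has 30 days: 525 − 30 = 495 left.
May 1963 has 31 days: 495 − 31 = 464 left.
April 1963 has 30 days: 464 − 30 = 434 left.
March 1963 has 31 days: 434 − 31 = 403 left.
February 1963 has 28 days (1963 is not a leap year): 403 − 28 = 375 left.
January 1963 has 31 days: 375 − 31 = 344 left.
December 1962 has 31 days: 344 − 31 = 313 left.
November 1962 has 30 days: 313 − 30 = 283 left.
October 1962 has 31 days: 283 − 31 = 252 left.
September 1962 has 30 days: 252 − 30 = 222 left.
August 1962 has 31 days: 222 − 31 = 191 left.
July 1962 has 31 days: 191 − 31 = 160 left.
June 1962 has 30 days: 160 − 30 = 130 left.
May 1962 has 31 days: 130 − 31 = 99 left.
April 1962 has 30 days: 99 − 30 = 69 left.
March 1962 has 31 days: 69 − 31 = 38 left.
February 1962 has 28 days (1962 is not a leap year): 38 − 28 = 10 left.
January 1962 has 31 days; 31 − 10 = 21 → January 21, 1962.

January 21, 1962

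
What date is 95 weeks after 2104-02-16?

December 12, 2105

Advancing 95 weeks = 665 days from February 16, 2104.
February has 29 days, so 29 − 16 = 13 days remain after February 16, 2104; 665 − 13 = 652 left.
March 2104 has 31 days: 652 − 31 = 621 left.
April 2104 has 30 days: 621 − 30 = 591 left.
May 2104 has 31 days: 591 − 31 = 560 left.
June 2104 has 30 days: 560 − 30 = 530 left.
July 2104 has 31 days: 530 − 31 = 499 left.
August 2104 has 31 days: 499 − 31 = 468 left.
September 2104 has 30 days: 468 − 30 = 438 left.
October 2104 has 31 days: 438 − 31 = 407 left.
November 2104 has 30 days: 407 − 30 = 377 left.
December 2104 has 31 days: 377 − 31 = 346 left.
January 2105 has 31 days: 346 − 31 = 315 left.
February 2105 has 28 days (2105 is not a leap year): 315 − 28 = 287 left.
March 2105 has 31 days: 287 − 31 = 256 left.
April 2105 has 30 days: 256 − 30 = 226 left.
May 2105 has 31 days: 226 − 31 = 195 left.
June 2105 has 30 days: 195 − 30 = 165 left.
July 2105 has 31 days: 165 − 31 = 134 left.
August 2105 has 31 days: 134 − 31 = 103 left.
September 2105 has 30 days: 103 − 30 = 73 left.
October 2105 has 31 days: 73 − 31 = 42 left.
November 2105 has 30 days: 42 − 30 = 12 left.
12 days into December 2105 → December 12, 2105.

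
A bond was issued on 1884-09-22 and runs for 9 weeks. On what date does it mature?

Adding 9 weeks = 63 days from September 22, 1884.
September has 30 days, so 30 − 22 = 8 days remain after September 22, 1884; 63 − 8 = 55 left.
October 1884 has 31 days: 55 − 31 = 24 left.
24 days into November 1884 → November 24, 1884.

November 24, 1884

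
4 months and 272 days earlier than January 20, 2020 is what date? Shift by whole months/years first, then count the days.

December 22, 2018

Going back 4 months and 272 days from January 20, 2020: first the month/year part, then the days.
month 1 − 4 = -3, which is month 9 of year 2019 → September 2019.
Day 20 is valid in September, giving September 20, 2019.
Now subtract 272 days from September 20, 2019.
Going back 20 days from September 20, 2019 reaches the end of the previous month; 272 − 20 = 252 left.
August 2019 has 31 days: 252 − 31 = 221 left.
July 2019 has 31 days: 221 − 31 = 190 left.
June 2019 has 30 days: 190 − 30 = 160 left.
May 2019 has 31 days: 160 − 31 = 129 left.
April 2019 has 30 days: 129 − 30 = 99 left.
March 2019 has 31 days: 99 − 31 = 68 left.
February 2019 has 28 days (2019 is not a leap year): 68 − 28 = 40 left.
January 2019 has 31 days: 40 − 31 = 9 left.
December 2018 has 31 days; 31 − 9 = 22 → December 22, 2018.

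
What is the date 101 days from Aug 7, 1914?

Counting forward 101 days from August 7, 1914.
August has 31 days, so 31 − 7 = 24 days remain after August 7, 1914; 101 − 24 = 77 left.
September 1914 has 30 days: 77 − 30 = 47 left.
October 1914 has 31 days: 47 − 31 = 16 left.
16 days into November 1914 → November 16, 1914.

November 16, 1914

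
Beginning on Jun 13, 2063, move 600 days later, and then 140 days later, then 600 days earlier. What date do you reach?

October 31, 2063

Adding 600 days from June 13, 2063:
June has 30 days, so 30 − 13 = 17 days remain after June 13, 2063; 600 − 17 = 583 left.
July 2063 has 31 days: 583 − 31 = 552 left.
August 2063 has 31 days: 552 − 31 = 521 left.
September 2063 has 30 days: 521 − 30 = 491 left.
October 2063 has 31 days: 491 − 31 = 460 left.
November 2063 has 30 days: 460 − 30 = 430 left.
December 2063 has 31 days: 430 − 31 = 399 left.
January 2064 has 31 days: 399 − 31 = 368 left.
February 2064 has 29 days (2064 is a leap year): 368 − 29 = 339 left.
March 2064 has 31 days: 339 − 31 = 308 left.
April 2064 has 30 days: 308 − 30 = 278 left.
May 2064 has 31 days: 278 − 31 = 247 left.
June 2064 has 30 days: 247 − 30 = 217 left.
July 2064 has 31 days: 217 − 31 = 186 left.
August 2064 has 31 days: 186 − 31 = 155 left.
September 2064 has 30 days: 155 − 30 = 125 left.
October 2064 has 31 days: 125 − 31 = 94 left.
November 2064 has 30 days: 94 − 30 = 64 left.
December 2064 has 31 days: 64 − 31 = 33 left.
January 2065 has 31 days: 33 − 31 = 2 left.
2 days into February 2065 → February 2, 2065.
Counting forward 140 days from February 2, 2065:
February has 28 days, so 28 − 2 = 26 days remain after February 2, 2065; 140 − 26 = 114 left.
March 2065 has 31 days: 114 − 31 = 83 left.
April 2065 has 30 days: 83 − 30 = 53 left.
May 2065 has 31 days: 53 − 31 = 22 left.
22 days into June 2065 → June 22, 2065.
Counting back 600 days from June 22, 2065:
Going back 22 days from June 22, 2065 reaches the end of the previous month; 600 − 22 = 578 left.
May 2065 has 31 days: 578 − 31 = 547 left.
April 2065 has 30 days: 547 − 30 = 517 left.
March 2065 has 31 days: 517 − 31 = 486 left.
February 2065 has 28 days (2065 is not a leap year): 486 − 28 = 458 left.
January 2065 has 31 days: 458 − 31 = 427 left.
December 2064 has 31 days: 427 − 31 = 396 left.
November 2064 has 30 days: 396 − 30 = 366 left.
October 2064 has 31 days: 366 − 31 = 335 left.
September 2064 has 30 days: 335 − 30 = 305 left.
August 2064 has 31 days: 305 − 31 = 274 left.
July 2064 has 31 days: 274 − 31 = 243 left.
June 2064 has 30 days: 243 − 30 = 213 left.
May 2064 has 31 days: 213 − 31 = 182 left.
April 2064 has 30 days: 182 − 30 = 152 left.
March 2064 has 31 days: 152 − 31 = 121 left.
February 2064 has 29 days (2064 is a leap year): 121 − 29 = 92 left.
January 2064 has 31 days: 92 − 31 = 61 left.
December 2063 has 31 days: 61 − 31 = 30 left.
November 2063 has 30 days: 30 − 30 = 0 left.
October 2063 has 31 days; 31 − 0 = 31 → October 31, 2063.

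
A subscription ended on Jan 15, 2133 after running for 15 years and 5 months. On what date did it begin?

Going back 15 years and 5 months from January 15, 2133.
-15 years → 2118; month 1 − 5 = -4, which is month 8 of year 2117 → August 2117.
Day 15 is valid in August, giving August 15, 2117.

August 15, 2117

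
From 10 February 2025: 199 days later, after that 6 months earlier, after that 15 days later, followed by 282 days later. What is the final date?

December 22, 2025

Counting forward 199 days from February 10, 2025:
February has 28 days, so 28 − 10 = 18 days remain after February 10, 2025; 199 − 18 = 181 left.
March 2025 has 31 days: 181 − 31 = 150 left.
April 2025 has 30 days: 150 − 30 = 120 left.
May 2025 has 31 days: 120 − 31 = 89 left.
June 2025 has 30 days: 89 − 30 = 59 left.
July 2025 has 31 days: 59 − 31 = 28 left.
28 days into August 2025 → August 28, 2025.
Subtracting 6 months from August 28, 2025:
month 8 − 6 = 2 → February 2025.
Day 28 is valid in February, giving February 28, 2025.
Adding 15 days from February 28, 2025:
February has 28 days, so 28 − 28 = 0 days remain after February 28, 2025; 15 − 0 = 15 left.
15 days into March 2025 → March 15, 2025.
Advancing 282 days from March 15, 2025:
March has 31 days, so 31 − 15 = 16 days remain after March 15, 2025; 282 − 16 = 266 left.
April 2025 has 30 days: 266 − 30 = 236 left.
May 2025 has 31 days: 236 − 31 = 205 left.
June 2025 has 30 days: 205 − 30 = 175 left.
July 2025 has 31 days: 175 − 31 = 144 left.
August 2025 has 31 days: 144 − 31 = 113 left.
September 2025 has 30 days: 113 − 30 = 83 left.
October 2025 has 31 days: 83 − 31 = 52 left.
November 2025 has 30 days: 52 − 30 = 22 left.
22 days into December 2025 → December 22, 2025.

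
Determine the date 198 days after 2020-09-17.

April 3, 2021

Advancing 198 days from September 17, 2020.
September has 30 days, so 30 − 17 = 13 days remain after September 17, 2020; 198 − 13 = 185 left.
October 2020 has 31 days: 185 − 31 = 154 left.
November 2020 has 30 days: 154 − 30 = 124 left.
December 2020 has 31 days: 124 − 31 = 93 left.
January 2021 has 31 days: 93 − 31 = 62 left.
February 2021 has 28 days (2021 is not a leap year): 62 − 28 = 34 left.
March 2021 has 31 days: 34 − 31 = 3 left.
3 days into April 2021 → April 3, 2021.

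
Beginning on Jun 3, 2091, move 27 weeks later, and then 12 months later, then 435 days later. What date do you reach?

Advancing 27 weeks (= 189 days) from June 3, 2091:
June has 30 days, so 30 − 3 = 27 days remain after June 3, 2091; 189 − 27 = 162 left.
July 2091 has 31 days: 162 − 31 = 131 left.
August 2091 has 31 days: 131 − 31 = 100 left.
September 2091 has 30 days: 100 − 30 = 70 left.
October 2091 has 31 days: 70 − 31 = 39 left.
November 2091 has 30 days: 39 − 30 = 9 left.
9 days into December 2091 → December 9, 2091.
Advancing 12 months from December 9, 2091:
month 12 + 12 = 24, which is month 12 of year 2092 → December 2092.
Day 9 is valid in December, giving December 9, 2092.
Advancing 435 days from December 9, 2092:
December has 31 days, so 31 − 9 = 22 days remain after December 9, 2092; 435 − 22 = 413 left.
January 2093 has 31 days: 413 − 31 = 382 left.
February 2093 has 28 days (2093 is not a leap year): 382 − 28 = 354 left.
March 2093 has 31 days: 354 − 31 = 323 left.
April 2093 has 30 days: 323 − 30 = 293 left.
May 2093 has 31 days: 293 − 31 = 262 left.
June 2093 has 30 days: 262 − 30 = 232 left.
July 2093 has 31 days: 232 − 31 = 201 left.
August 2093 has 31 days: 201 − 31 = 170 left.
September 2093 has 30 days: 170 − 30 = 140 left.
October 2093 has 31 days: 140 − 31 = 109 left.
November 2093 has 30 days: 109 − 30 = 79 left.
December 2093 has 31 days: 79 − 31 = 48 left.
January 2094 has 31 days: 48 − 31 = 17 left.
17 days into February 2094 → February 17, 2094.

February 17, 2094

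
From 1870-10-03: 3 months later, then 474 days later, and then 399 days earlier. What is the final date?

March 19, 1871

Advancing 3 months from October 3, 1870:
month 10 + 3 = 13, which is month 1 of year 1871 → January 1871.
Day 3 is valid in January, giving January 3, 1871.
Advancing 474 days from January 3, 1871:
January has 31 days, so 31 − 3 = 28 days remain after January 3, 1871; 474 − 28 = 446 left.
February 1871 has 28 days (1871 is not a leap year): 446 − 28 = 418 left.
March 1871 has 31 days: 418 − 31 = 387 left.
April 1871 has 30 days: 387 − 30 = 357 left.
May 1871 has 31 days: 357 − 31 = 326 left.
June 1871 has 30 days: 326 − 30 = 296 left.
July 1871 has 31 days: 296 − 31 = 265 left.
August 1871 has 31 days: 265 − 31 = 234 left.
September 1871 has 30 days: 234 − 30 = 204 left.
October 1871 has 31 days: 204 − 31 = 173 left.
November 1871 has 30 days: 173 − 30 = 143 left.
December 1871 has 31 days: 143 − 31 = 112 left.
January 1872 has 31 days: 112 − 31 = 81 left.
February 1872 has 29 days (1872 is a leap year): 81 − 29 = 52 left.
March 1872 has 31 days: 52 − 31 = 21 left.
21 days into April 1872 → April 21, 1872.
Going back 399 days from April 21, 1872:
Going back 21 days from April 21, 1872 reaches the end of the previous month; 399 − 21 = 378 left.
March 1872 has 31 days: 378 − 31 = 347 left.
February 1872 has 29 days (1872 is a leap year): 347 − 29 = 318 left.
January 1872 has 31 days: 318 − 31 = 287 left.
December 1871 has 31 days: 287 − 31 = 256 left.
November 1871 has 30 days: 256 − 30 = 226 left.
October 1871 has 31 days: 226 − 31 = 195 left.
September 1871 has 30 days: 195 − 30 = 165 left.
August 1871 has 31 days: 165 − 31 = 134 left.
July 1871 has 31 days: 134 − 31 = 103 left.
June 1871 has 30 days: 103 − 30 = 73 left.
May 1871 has 31 days: 73 − 31 = 42 left.
April 1871 has 30 days: 42 − 30 = 12 left.
March 1871 has 31 days; 31 − 12 = 19 → March 19, 1871.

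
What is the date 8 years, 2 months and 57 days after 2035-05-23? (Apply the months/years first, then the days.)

Advancing 8 years, 2 months and 57 days from May 23, 2035: first the month/year part, then the days.
+8 years → 2043; month 5 + 2 = 7 → July 2043.
Day 23 is valid in July, giving July 23, 2043.
Now add 57 days from July 23, 2043.
July has 31 days, so 31 − 23 = 8 days remain after July 23, 2043; 57 − 8 = 49 left.
August 2043 has 31 days: 49 − 31 = 18 left.
18 days into September 2043 → September 18, 2043.

September 18, 2043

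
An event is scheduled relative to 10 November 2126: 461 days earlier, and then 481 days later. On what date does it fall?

Going back 461 days from November 10, 2126:
Going back 10 days from November 10, 2126 reaches the end of the previous month; 461 − 10 = 451 left.
October 2126 has 31 days: 451 − 31 = 420 left.
September 2126 has 30 days: 420 − 30 = 390 left.
August 2126 has 31 days: 390 − 31 = 359 left.
July 2126 has 31 days: 359 − 31 = 328 left.
June 2126 has 30 days: 328 − 30 = 298 left.
May 2126 has 31 days: 298 − 31 = 267 left.
April 2126 has 30 days: 267 − 30 = 237 left.
March 2126 has 31 days: 237 − 31 = 206 left.
February 2126 has 28 days (2126 is not a leap year): 206 − 28 = 178 left.
January 2126 has 31 days: 178 − 31 = 147 left.
December 2125 has 31 days: 147 − 31 = 116 left.
November 2125 has 30 days: 116 − 30 = 86 left.
October 2125 has 31 days: 86 − 31 = 55 left.
September 2125 has 30 days: 55 − 30 = 25 left.
August 2125 has 31 days; 31 − 25 = 6 → August 6, 2125.
Counting forward 481 days from August 6, 2125:
August has 31 days, so 31 − 6 = 25 days remain after August 6, 2125; 481 − 25 = 456 left.
September 2125 has 30 days: 456 − 30 = 426 left.
October 2125 has 31 days: 426 − 31 = 395 left.
November 2125 has 30 days: 395 − 30 = 365 left.
December 2125 has 31 days: 365 − 31 = 334 left.
January 2126 has 31 days: 334 − 31 = 303 left.
February 2126 has 28 days (2126 is not a leap year): 303 − 28 = 275 left.
March 2126 has 31 days: 275 − 31 = 244 left.
April 2126 has 30 days: 244 − 30 = 214 left.
May 2126 has 31 days: 214 − 31 = 183 left.
June 2126 has 30 days: 183 − 30 = 153 left.
July 2126 has 31 days: 153 − 31 = 122 left.
August 2126 has 31 days: 122 − 31 = 91 left.
September 2126 has 30 days: 91 − 30 = 61 left.
October 2126 has 31 days: 61 − 31 = 30 left.
30 days into November 2126 → November 30, 2126.

November 30, 2126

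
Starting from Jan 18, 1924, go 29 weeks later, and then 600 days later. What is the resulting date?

March 31, 1926

Counting forward 29 weeks (= 203 days) from January 18, 1924:
January has 31 days, so 31 − 18 = 13 days remain after January 18, 1924; 203 − 13 = 190 left.
February 1924 has 29 days (1924 is a leap year): 190 − 29 = 161 left.
March 1924 has 31 days: 161 − 31 = 130 left.
April 1924 has 30 days: 130 − 30 = 100 left.
May 1924 has 31 days: 100 − 31 = 69 left.
June 1924 has 30 days: 69 − 30 = 39 left.
July 1924 has 31 days: 39 − 31 = 8 left.
8 days into August 1924 → August 8, 1924.
Adding 600 days from August 8, 1924:
August has 31 days, so 31 − 8 = 23 days remain after August 8, 1924; 600 − 23 = 577 left.
September 1924 has 30 days: 577 − 30 = 547 left.
October 1924 has 31 days: 547 − 31 = 516 left.
November 1924 has 30 days: 516 − 30 = 486 left.
December 1924 has 31 days: 486 − 31 = 455 left.
January 1925 has 31 days: 455 − 31 = 424 left.
February 1925 has 28 days (1925 is not a leap year): 424 − 28 = 396 left.
March 1925 has 31 days: 396 − 31 = 365 left.
April 1925 has 30 days: 365 − 30 = 335 left.
May 1925 has 31 days: 335 − 31 = 304 left.
June 1925 has 30 days: 304 − 30 = 274 left.
July 1925 has 31 days: 274 − 31 = 243 left.
August 1925 has 31 days: 243 − 31 = 212 left.
September 1925 has 30 days: 212 − 30 = 182 left.
October 1925 has 31 days: 182 − 31 = 151 left.
November 1925 has 30 days: 151 − 30 = 121 left.
December 1925 has 31 days: 121 − 31 = 90 left.
January 1926 has 31 days: 90 − 31 = 59 left.
February 1926 has 28 days (1926 is not a leap year): 59 − 28 = 31 left.
31 days into March 1926 → March 31, 1926.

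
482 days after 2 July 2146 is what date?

October 27, 2147

Adding 482 days from July 2, 2146.
July has 31 days, so 31 − 2 = 29 days remain after July 2, 2146; 482 − 29 = 453 left.
August 2146 has 31 days: 453 − 31 = 422 left.
September 2146 has 30 days: 422 − 30 = 392 left.
October 2146 has 31 days: 392 − 31 = 361 left.
November 2146 has 30 days: 361 − 30 = 331 left.
December 2146 has 31 days: 331 − 31 = 300 left.
January 2147 has 31 days: 300 − 31 = 269 left.
February 2147 has 28 days (2147 is not a leap year): 269 − 28 = 241 left.
March 2147 has 31 days: 241 − 31 = 210 left.
April 2147 has 30 days: 210 − 30 = 180 left.
May 2147 has 31 days: 180 − 31 = 149 left.
June 2147 has 30 days: 149 − 30 = 119 left.
July 2147 has 31 days: 119 − 31 = 88 left.
August 2147 has 31 days: 88 − 31 = 57 left.
September 2147 has 30 days: 57 − 30 = 27 left.
27 days into October 2147 → October 27, 2147.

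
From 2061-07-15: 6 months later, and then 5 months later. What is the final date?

Adding 6 months from July 15, 2061:
month 7 + 6 = 13, which is month 1 of year 2062 → January 2062.
Day 15 is valid in January, giving January 15, 2062.
Adding 5 months from January 15, 2062:
month 1 + 5 = 6 → June 2062.
Day 15 is valid in June, giving June 15, 2062.

June 15, 2062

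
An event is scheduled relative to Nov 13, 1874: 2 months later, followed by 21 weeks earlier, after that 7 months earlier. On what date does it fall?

Counting forward 2 months from November 13, 1874:
month 11 + 2 = 13, which is month 1 of year 1875 → January 1875.
Day 13 is valid in January, giving January 13, 1875.
Going back 21 weeks (= 147 days) from January 13, 1875:
Going back 13 days from January 13, 1875 reaches the end of the previous month; 147 − 13 = 134 left.
December 1874 has 31 days: 134 − 31 = 103 left.
November 1874 has 30 days: 103 − 30 = 73 left.
October 1874 has 31 days: 73 − 31 = 42 left.
September 1874 has 30 days: 42 − 30 = 12 left.
August 1874 has 31 days; 31 − 12 = 19 → August 19, 1874.
Counting back 7 months from August 19, 1874:
month 8 − 7 = 1 → January 1874.
Day 19 is valid in January, giving January 19, 1874.

January 19, 1874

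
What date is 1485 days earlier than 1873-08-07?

Going back 1485 days from August 7, 1873.
Going back 7 days from August 7, 1873 reaches the end of the previous month; 1485 − 7 = 1478 left.
July 1873 has 31 days: 1478 − 31 = 1447 left.
June 1873 has 30 days: 1447 − 30 = 1417 left.
May 1873 has 31 days: 1417 − 31 = 1386 left.
April 1873 has 30 days: 1386 − 30 = 1356 left.
March 1873 has 31 days: 1356 − 31 = 1325 left.
February 1873 has 28 days (1873 is not a leap year): 1325 − 28 = 1297 left.
January 1873 has 31 days: 1297 − 31 = 1266 left.
December 1872 has 31 days: 1266 − 31 = 1235 left.
November 1872 has 30 days: 1235 − 30 = 1205 left.
October 1872 has 31 days: 1205 − 31 = 1174 left.
September 1872 has 30 days: 1174 − 30 = 1144 left.
August 1872 has 31 days: 1144 − 31 = 1113 left.
July 1872 has 31 days: 1113 − 31 = 1082 left.
June 1872 has 30 days: 1082 − 30 = 1052 left.
May 1872 has 31 days: 1052 − 31 = 1021 left.
April 1872 has 30 days: 1021 − 30 = 991 left.
March 1872 has 31 days: 991 − 31 = 960 left.
February 1872 has 29 days (1872 is a leap year): 960 − 29 = 931 left.
January 1872 has 31 days: 931 − 31 = 900 left.
December 1871 has 31 days: 900 − 31 = 869 left.
November 1871 has 30 days: 869 − 30 = 839 left.
October 1871 has 31 days: 839 − 31 = 808 left.
September 1871 has 30 days: 808 − 30 = 778 left.
August 1871 has 31 days: 778 − 31 = 747 left.
July 1871 has 31 days: 747 − 31 = 716 left.
June 1871 has 30 days: 716 − 30 = 686 left.
May 1871 has 31 days: 686 − 31 = 655 left.
April 1871 has 30 days: 655 − 30 = 625 left.
March 1871 has 31 days: 625 − 31 = 594 left.
February 1871 has 28 days (1871 is not a leap year): 594 − 28 = 566 left.
January 1871 has 31 days: 566 − 31 = 535 left.
December 1870 has 31 days: 535 − 31 = 504 left.
November 1870 has 30 days: 504 − 30 = 474 left.
October 1870 has 31 days: 474 − 31 = 443 left.
September 1870 has 30 days: 443 − 30 = 413 left.
August 1870 has 31 days: 413 − 31 = 382 left.
July 1870 has 31 days: 382 − 31 = 351 left.
June 1870 has 30 days: 351 − 30 = 321 left.
May 1870 has 31 days: 321 − 31 = 290 left.
April 1870 has 30 days: 290 − 30 = 260 left.
March 1870 has 31 days: 260 − 31 = 229 left.
February 1870 has 28 days (1870 is not a leap year): 229 − 28 = 201 left.
January 1870 has 31 days: 201 − 31 = 170 left.
December 1869 has 31 days: 170 − 31 = 139 left.
November 1869 has 30 days: 139 − 30 = 109 left.
October 1869 has 31 days: 109 − 31 = 78 left.
September 1869 has 30 days: 78 − 30 = 48 left.
August 1869 has 31 days: 48 − 31 = 17 left.
July 1869 has 31 days; 31 − 17 = 14 → July 14, 1869.

July 14, 1869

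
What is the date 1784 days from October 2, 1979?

Counting forward 1784 days from October 2, 1979.
October has 31 days, so 31 − 2 = 29 days remain after October 2, 1979; 1784 − 29 = 1755 left.
November 1979 has 30 days: 1755 − 30 = 1725 left.
December 1979 has 31 days: 1725 − 31 = 1694 left.
January 1980 has 31 days: 1694 − 31 = 1663 left.
February 1980 has 29 days (1980 is a leap year): 1663 − 29 = 1634 left.
March 1980 has 31 days: 1634 − 31 = 1603 left.
April 1980 has 30 days: 1603 − 30 = 1573 left.
May 1980 has 31 days: 1573 − 31 = 1542 left.
June 1980 has 30 days: 1542 − 30 = 1512 left.
July 1980 has 31 days: 1512 − 31 = 1481 left.
August 1980 has 31 days: 1481 − 31 = 1450 left.
September 1980 has 30 days: 1450 − 30 = 1420 left.
October 1980 has 31 days: 1420 − 31 = 1389 left.
November 1980 has 30 days: 1389 − 30 = 1359 left.
December 1980 has 31 days: 1359 − 31 = 1328 left.
January 1981 has 31 days: 1328 − 31 = 1297 left.
February 1981 has 28 days (1981 is not a leap year): 1297 − 28 = 1269 left.
March 1981 has 31 days: 1269 − 31 = 1238 left.
April 1981 has 30 days: 1238 − 30 = 1208 left.
May 1981 has 31 days: 1208 − 31 = 1177 left.
June 1981 has 30 days: 1177 − 30 = 1147 left.
July 1981 has 31 days: 1147 − 31 = 1116 left.
August 1981 has 31 days: 1116 − 31 = 1085 left.
September 1981 has 30 days: 1085 − 30 = 1055 left.
October 1981 has 31 days: 1055 − 31 = 1024 left.
November 1981 has 30 days: 1024 − 30 = 994 left.
December 1981 has 31 days: 994 − 31 = 963 left.
January 1982 has 31 days: 963 − 31 = 932 left.
February 1982 has 28 days (1982 is not a leap year): 932 − 28 = 904 left.
March 1982 has 31 days: 904 − 31 = 873 left.
April 1982 has 30 days: 873 − 30 = 843 left.
May 1982 has 31 days: 843 − 31 = 812 left.
June 1982 has 30 days: 812 − 30 = 782 left.
July 1982 has 31 days: 782 − 31 = 751 left.
August 1982 has 31 days: 751 − 31 = 720 left.
September 1982 has 30 days: 720 − 30 = 690 left.
October 1982 has 31 days: 690 − 31 = 659 left.
November 1982 has 30 days: 659 − 30 = 629 left.
December 1982 has 31 days: 629 − 31 = 598 left.
January 1983 has 31 days: 598 − 31 = 567 left.
February 1983 has 28 days (1983 is not a leap year): 567 − 28 = 539 left.
March 1983 has 31 days: 539 − 31 = 508 left.
April 1983 has 30 days: 508 − 30 = 478 left.
May 1983 has 31 days: 478 − 31 = 447 left.
June 1983 has 30 days: 447 − 30 = 417 left.
July 1983 has 31 days: 417 − 31 = 386 left.
August 1983 has 31 days: 386 − 31 = 355 left.
September 1983 has 30 days: 355 − 30 = 325 left.
October 1983 has 31 days: 325 − 31 = 294 left.
November 1983 has 30 days: 294 − 30 = 264 left.
December 1983 has 31 days: 264 − 31 = 233 left.
January 1984 has 31 days: 233 − 31 = 202 left.
February 1984 has 29 days (1984 is a leap year): 202 − 29 = 173 left.
March 1984 has 31 days: 173 − 31 = 142 left.
April 1984 has 30 days: 142 − 30 = 112 left.
May 1984 has 31 days: 112 − 31 = 81 left.
June 1984 has 30 days: 81 − 30 = 51 left.
July 1984 has 31 days: 51 − 31 = 20 left.
20 days into August 1984 → August 20, 1984.

August 20, 1984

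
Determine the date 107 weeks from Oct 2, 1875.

October 20, 1877

Counting forward 107 weeks = 749 days from October 2, 1875.
October has 31 days, so 31 − 2 = 29 days remain after October 2, 1875; 749 − 29 = 720 left.
November 1875 has 30 days: 720 − 30 = 690 left.
December 1875 has 31 days: 690 − 31 = 659 left.
January 1876 has 31 days: 659 − 31 = 628 left.
February 1876 has 29 days (1876 is a leap year): 628 − 29 = 599 left.
March 1876 has 31 days: 599 − 31 = 568 left.
April 1876 has 30 days: 568 − 30 = 538 left.
May 1876 has 31 days: 538 − 31 = 507 left.
June 1876 has 30 days: 507 − 30 = 477 left.
July 1876 has 31 days: 477 − 31 = 446 left.
August 1876 has 31 days: 446 − 31 = 415 left.
September 1876 has 30 days: 415 − 30 = 385 left.
October 1876 has 31 days: 385 − 31 = 354 left.
November 1876 has 30 days: 354 − 30 = 324 left.
December 1876 has 31 days: 324 − 31 = 293 left.
January 1877 has 31 days: 293 − 31 = 262 left.
February 1877 has 28 days (1877 is not a leap year): 262 − 28 = 234 left.
March 1877 has 31 days: 234 − 31 = 203 left.
April 1877 has 30 days: 203 − 30 = 173 left.
May 1877 has 31 days: 173 − 31 = 142 left.
June 1877 has 30 days: 142 − 30 = 112 left.
July 1877 has 31 days: 112 − 31 = 81 left.
August 1877 has 31 days: 81 − 31 = 50 left.
September 1877 has 30 days: 50 − 30 = 20 left.
20 days into October 1877 → October 20, 1877.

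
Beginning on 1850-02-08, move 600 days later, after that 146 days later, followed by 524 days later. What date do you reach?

Adding 600 days from February 8, 1850:
February has 28 days, so 28 − 8 = 20 days remain after February 8, 1850; 600 − 20 = 580 left.
March 1850 has 31 days: 580 − 31 = 549 left.
April 1850 has 30 days: 549 − 30 = 519 left.
May 1850 has 31 days: 519 − 31 = 488 left.
June 1850 has 30 days: 488 − 30 = 458 left.
July 1850 has 31 days: 458 − 31 = 427 left.
August 1850 has 31 days: 427 − 31 = 396 left.
September 1850 has 30 days: 396 − 30 = 366 left.
October 1850 has 31 days: 366 − 31 = 335 left.
November 1850 has 30 days: 335 − 30 = 305 left.
December 1850 has 31 days: 305 − 31 = 274 left.
January 1851 has 31 days: 274 − 31 = 243 left.
February 1851 has 28 days (1851 is not a leap year): 243 − 28 = 215 left.
March 1851 has 31 days: 215 − 31 = 184 left.
April 1851 has 30 days: 184 − 30 = 154 left.
May 1851 has 31 days: 154 − 31 = 123 left.
June 1851 has 30 days: 123 − 30 = 93 left.
July 1851 has 31 days: 93 − 31 = 62 left.
August 1851 has 31 days: 62 − 31 = 31 left.
September 1851 has 30 days: 31 − 30 = 1 left.
1 day into October 1851 → October 1, 1851.
Adding 146 days from October 1, 1851:
October has 31 days, so 31 − 1 = 30 days remain after October 1, 1851; 146 − 30 = 116 left.
November 1851 has 30 days: 116 − 30 = 86 left.
December 1851 has 31 days: 86 − 31 = 55 left.
January 1852 has 31 days: 55 − 31 = 24 left.
24 days into February 1852 → February 24, 1852.
Counting forward 524 days from February 24, 1852:
February has 29 days, so 29 − 24 = 5 days remain after February 24, 1852; 524 − 5 = 519 left.
March 1852 has 31 days: 519 − 31 = 488 left.
April 1852 has 30 days: 488 − 30 = 458 left.
May 1852 has 31 days: 458 − 31 = 427 left.
June 1852 has 30 days: 427 − 30 = 397 left.
July 1852 has 31 days: 397 − 31 = 366 left.
August 1852 has 31 days: 366 − 31 = 335 left.
September 1852 has 30 days: 335 − 30 = 305 left.
October 1852 has 31 days: 305 − 31 = 274 left.
November 1852 has 30 days: 274 − 30 = 244 left.
December 1852 has 31 days: 244 − 31 = 213 left.
January 1853 has 31 days: 213 − 31 = 182 left.
February 1853 has 28 days (1853 is not a leap year): 182 − 28 = 154 left.
March 1853 has 31 days: 154 − 31 = 123 left.
April 1853 has 30 days: 123 − 30 = 93 left.
May 1853 has 31 days: 93 − 31 = 62 left.
June 1853 has 30 days: 62 − 30 = 32 left.
July 1853 has 31 days: 32 − 31 = 1 left.
1 day into August 1853 → August 1, 1853.

August 1, 1853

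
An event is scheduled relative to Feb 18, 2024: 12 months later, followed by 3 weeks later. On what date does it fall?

March 11, 2025

Counting forward 12 months from February 18, 2024:
month 2 + 12 = 14, which is month 2 of year 2025 → February 2025.
Day 18 is valid in February, giving February 18, 2025.
Counting forward 3 weeks (= 21 days) from February 18, 2025:
February has 28 days, so 28 − 18 = 10 days remain after February 18, 2025; 21 − 10 = 11 left.
11 days into March 2025 → March 11, 2025.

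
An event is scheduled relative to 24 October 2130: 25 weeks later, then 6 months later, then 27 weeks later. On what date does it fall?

April 23, 2132

Advancing 25 weeks (= 175 days) from October 24, 2130:
October has 31 days, so 31 − 24 = 7 days remain after October 24, 2130; 175 − 7 = 168 left.
November 2130 has 30 days: 168 − 30 = 138 left.
December 2130 has 31 days: 138 − 31 = 107 left.
January 2131 has 31 days: 107 − 31 = 76 left.
February 2131 has 28 days (2131 is not a leap year): 76 − 28 = 48 left.
March 2131 has 31 days: 48 − 31 = 17 left.
17 days into April 2131 → April 17, 2131.
Adding 6 months from April 17, 2131:
month 4 + 6 = 10 → October 2131.
Day 17 is valid in October, giving October 17, 2131.
Advancing 27 weeks (= 189 days) from October 17, 2131:
October has 31 days, so 31 − 17 = 14 days remain after October 17, 2131; 189 − 14 = 175 left.
November 2131 has 30 days: 175 − 30 = 145 left.
December 2131 has 31 days: 145 − 31 = 114 left.
January 2132 has 31 days: 114 − 31 = 83 left.
February 2132 has 29 days (2132 is a leap year): 83 − 29 = 54 left.
March 2132 has 31 days: 54 − 31 = 23 left.
23 days into April 2132 → April 23, 2132.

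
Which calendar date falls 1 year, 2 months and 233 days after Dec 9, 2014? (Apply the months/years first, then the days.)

Advancing 1 year, 2 months and 233 days from December 9, 2014: first the month/year part, then the days.
+1 year → 2015; month 12 + 2 = 14, which is month 2 of year 2016 → February 2016.
Day 9 is valid in February, giving February 9, 2016.
Now add 233 days from February 9, 2016.
February has 29 days, so 29 − 9 = 20 days remain after February 9, 2016; 233 − 20 = 213 left.
March 2016 has 31 days: 213 − 31 = 182 left.
April 2016 has 30 days: 182 − 30 = 152 left.
May 2016 has 31 days: 152 − 31 = 121 left.
June 2016 has 30 days: 121 − 30 = 91 left.
July 2016 has 31 days: 91 − 31 = 60 left.
August 2016 has 31 days: 60 − 31 = 29 left.
29 days into September 2016 → September 29, 2016.

September 29, 2016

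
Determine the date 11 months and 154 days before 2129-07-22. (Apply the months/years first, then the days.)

March 21, 2128

Subtracting 11 months and 154 days from July 22, 2129: first the month/year part, then the days.
month 7 − 11 = -4, which is month 8 of year 2128 → August 2128.
Day 22 is valid in August, giving August 22, 2128.
Now subtract 154 days from August 22, 2128.
Going back 22 days from August 22, 2128 reaches the end of the previous month; 154 − 22 = 132 left.
July 2128 has 31 days: 132 − 31 = 101 left.
June 2128 has 30 days: 101 − 30 = 71 left.
May 2128 has 31 days: 71 − 31 = 40 left.
April 2128 has 30 days: 40 − 30 = 10 left.
March 2128 has 31 days; 31 − 10 = 21 → March 21, 2128.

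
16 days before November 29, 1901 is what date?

Counting back 16 days from November 29, 1901.
29 − 16 = 13, still in November 1901.

November 13, 1901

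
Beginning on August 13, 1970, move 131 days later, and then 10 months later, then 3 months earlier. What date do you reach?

Adding 131 days from August 13, 1970:
August has 31 days, so 31 − 13 = 18 days remain after August 13, 1970; 131 − 18 = 113 left.
September 1970 has 30 days: 113 − 30 = 83 left.
October 1970 has 31 days: 83 − 31 = 52 left.
November 1970 has 30 days: 52 − 30 = 22 left.
22 days into December 1970 → December 22, 1970.
Counting forward 10 months from December 22, 1970:
month 12 + 10 = 22, which is month 10 of year 1971 → October 1971.
Day 22 is valid in October, giving October 22, 1971.
Going back 3 months from October 22, 1971:
month 10 − 3 = 7 → July 1971.
Day 22 is valid in July, giving July 22, 1971.

July 22, 1971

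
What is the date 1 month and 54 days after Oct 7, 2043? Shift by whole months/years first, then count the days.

Adding 1 month and 54 days from October 7, 2043: first the month/year part, then the days.
month 10 + 1 = 11 → November 2043.
Day 7 is valid in November, giving November 7, 2043.
Now add 54 days from November 7, 2043.
November has 30 days, so 30 − 7 = 23 days remain after November 7, 2043; 54 − 23 = 31 left.
31 days into December 2043 → December 31, 2043.

December 31, 2043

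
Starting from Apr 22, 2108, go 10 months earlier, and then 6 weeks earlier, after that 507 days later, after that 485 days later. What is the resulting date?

January 27, 2110

Going back 10 months from April 22, 2108:
month 4 − 10 = -6, which is month 6 of year 2107 → June 2107.
Day 22 is valid in June, giving June 22, 2107.
Subtracting 6 weeks (= 42 days) from June 22, 2107:
Going back 22 days from June 22, 2107 reaches the end of the previous month; 42 − 22 = 20 left.
May 2107 has 31 days; 31 − 20 = 11 → May 11, 2107.
Counting forward 507 days from May 11, 2107:
May has 31 days, so 31 − 11 = 20 days remain after May 11, 2107; 507 − 20 = 487 left.
June 2107 has 30 days: 487 − 30 = 457 left.
July 2107 has 31 days: 457 − 31 = 426 left.
August 2107 has 31 days: 426 − 31 = 395 left.
September 2107 has 30 days: 395 − 30 = 365 left.
October 2107 has 31 days: 365 − 31 = 334 left.
November 2107 has 30 days: 334 − 30 = 304 left.
December 2107 has 31 days: 304 − 31 = 273 left.
January 2108 has 31 days: 273 − 31 = 242 left.
February 2108 has 29 days (2108 is a leap year): 242 − 29 = 213 left.
March 2108 has 31 days: 213 − 31 = 182 left.
April 2108 has 30 days: 182 − 30 = 152 left.
May 2108 has 31 days: 152 − 31 = 121 left.
June 2108 has 30 days: 121 − 30 = 91 left.
July 2108 has 31 days: 91 − 31 = 60 left.
August 2108 has 31 days: 60 − 31 = 29 left.
29 days into September 2108 → September 29, 2108.
Adding 485 days from September 29, 2108:
September has 30 days, so 30 − 29 = 1 day remains after September 29, 2108; 485 − 1 = 484 left.
October 2108 has 31 days: 484 − 31 = 453 left.
November 2108 has 30 days: 453 − 30 = 423 left.
December 2108 has 31 days: 423 − 31 = 392 left.
January 2109 has 31 days: 392 − 31 = 361 left.
February 2109 has 28 days (2109 is not a leap year): 361 − 28 = 333 left.
March 2109 has 31 days: 333 − 31 = 302 left.
April 2109 has 30 days: 302 − 30 = 272 left.
May 2109 has 31 days: 272 − 31 = 241 left.
June 2109 has 30 days: 241 − 30 = 211 left.
July 2109 has 31 days: 211 − 31 = 180 left.
August 2109 has 31 days: 180 − 31 = 149 left.
September 2109 has 30 days: 149 − 30 = 119 left.
October 2109 has 31 days: 119 − 31 = 88 left.
November 2109 has 30 days: 88 − 30 = 58 left.
December 2109 has 31 days: 58 − 31 = 27 left.
27 days into January 2110 → January 27, 2110.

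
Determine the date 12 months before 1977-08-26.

Subtracting 12 months from August 26, 1977.
month 8 − 12 = -4, which is month 8 of year 1976 → August 1976.
Day 26 is valid in August, giving August 26, 1976.

August 26, 1976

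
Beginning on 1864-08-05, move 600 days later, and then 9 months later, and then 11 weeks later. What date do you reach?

March 15, 1867

Counting forward 600 days from August 5, 1864:
August has 31 days, so 31 − 5 = 26 days remain after August 5, 1864; 600 − 26 = 574 left.
September 1864 has 30 days: 574 − 30 = 544 left.
October 1864 has 31 days: 544 − 31 = 513 left.
November 1864 has 30 days: 513 − 30 = 483 left.
December 1864 has 31 days: 483 − 31 = 452 left.
January 1865 has 31 days: 452 − 31 = 421 left.
February 1865 has 28 days (1865 is not a leap year): 421 − 28 = 393 left.
March 1865 has 31 days: 393 − 31 = 362 left.
April 1865 has 30 days: 362 − 30 = 332 left.
May 1865 has 31 days: 332 − 31 = 301 left.
June 1865 has 30 days: 301 − 30 = 271 left.
July 1865 has 31 days: 271 − 31 = 240 left.
August 1865 has 31 days: 240 − 31 = 209 left.
September 1865 has 30 days: 209 − 30 = 179 left.
October 1865 has 31 days: 179 − 31 = 148 left.
November 1865 has 30 days: 148 − 30 = 118 left.
December 1865 has 31 days: 118 − 31 = 87 left.
January 1866 has 31 days: 87 − 31 = 56 left.
February 1866 has 28 days (1866 is not a leap year): 56 − 28 = 28 left.
28 days into March 1866 → March 28, 1866.
Adding 9 months from March 28, 1866:
month 3 + 9 = 12 → December 1866.
Day 28 is valid in December, giving December 28, 1866.
Adding 11 weeks (= 77 days) from December 28, 1866:
December has 31 days, so 31 − 28 = 3 days remain after December 28, 1866; 77 − 3 = 74 left.
January 1867 has 31 days: 74 − 31 = 43 left.
February 1867 has 28 days (1867 is not a leap year): 43 − 28 = 15 left.
15 days into March 1867 → March 15, 1867.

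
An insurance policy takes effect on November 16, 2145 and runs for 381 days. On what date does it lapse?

Advancing 381 days from November 16, 2145.
November has 30 days, so 30 − 16 = 14 days remain after November 16, 2145; 381 − 14 = 367 left.
December 2145 has 31 days: 367 − 31 = 336 left.
January 2146 has 31 days: 336 − 31 = 305 left.
February 2146 has 28 days (2146 is not a leap year): 305 − 28 = 277 left.
March 2146 has 31 days: 277 − 31 = 246 left.
April 2146 has 30 days: 246 − 30 = 216 left.
May 2146 has 31 days: 216 − 31 = 185 left.
June 2146 has 30 days: 185 − 30 = 155 left.
July 2146 has 31 days: 155 − 31 = 124 left.
August 2146 has 31 days: 124 − 31 = 93 left.
September 2146 has 30 days: 93 − 30 = 63 left.
October 2146 has 31 days: 63 − 31 = 32 left.
November 2146 has 30 days: 32 − 30 = 2 left.
2 days into December 2146 → December 2, 2146.

December 2, 2146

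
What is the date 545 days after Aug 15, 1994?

Advancing 545 days from August 15, 1994.
August has 31 days, so 31 − 15 = 16 days remain after August 15, 1994; 545 − 16 = 529 left.
September 1994 has 30 days: 529 − 30 = 499 left.
October 1994 has 31 days: 499 − 31 = 468 left.
November 1994 has 30 days: 468 − 30 = 438 left.
December 1994 has 31 days: 438 − 31 = 407 left.
January 1995 has 31 days: 407 − 31 = 376 left.
February 1995 has 28 days (1995 is not a leap year): 376 − 28 = 348 left.
March 1995 has 31 days: 348 − 31 = 317 left.
April 1995 has 30 days: 317 − 30 = 287 left.
May 1995 has 31 days: 287 − 31 = 256 left.
June 1995 has 30 days: 256 − 30 = 226 left.
July 1995 has 31 days: 226 − 31 = 195 left.
August 1995 has 31 days: 195 − 31 = 164 left.
September 1995 has 30 days: 164 − 30 = 134 left.
October 1995 has 31 days: 134 − 31 = 103 left.
November 1995 has 30 days: 103 − 30 = 73 left.
December 1995 has 31 days: 73 − 31 = 42 left.
January 1996 has 31 days: 42 − 31 = 11 left.
11 days into February 1996 → February 11, 1996.

February 11, 1996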